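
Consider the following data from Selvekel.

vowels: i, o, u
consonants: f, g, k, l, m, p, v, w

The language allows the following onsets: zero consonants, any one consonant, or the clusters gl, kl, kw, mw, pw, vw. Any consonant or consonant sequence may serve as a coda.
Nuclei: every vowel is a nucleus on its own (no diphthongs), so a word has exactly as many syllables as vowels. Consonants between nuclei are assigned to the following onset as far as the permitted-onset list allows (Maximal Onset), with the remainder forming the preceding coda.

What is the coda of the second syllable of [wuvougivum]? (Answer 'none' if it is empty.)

none

Vowels present: u, o, u, i, u; each is a nucleus, giving 5 syllables.
/u…o/ gap (V1→V2): /v/ → onset of the next syllable (single consonants are always licit onsets).
/o…u/ gap (V2→V3): no consonants, so the boundary falls immediately after /o/.
/u…i/ gap (V3→V4): just /g/ — single C goes to the following onset.
/i…u/ gap (V4→V5): /v/ is a single consonant, so it becomes the next onset.
So the parse is wu.vo.u.gi.vum.
Syllable 2 is /vo/: onset /v/, nucleus /o/, coda ∅.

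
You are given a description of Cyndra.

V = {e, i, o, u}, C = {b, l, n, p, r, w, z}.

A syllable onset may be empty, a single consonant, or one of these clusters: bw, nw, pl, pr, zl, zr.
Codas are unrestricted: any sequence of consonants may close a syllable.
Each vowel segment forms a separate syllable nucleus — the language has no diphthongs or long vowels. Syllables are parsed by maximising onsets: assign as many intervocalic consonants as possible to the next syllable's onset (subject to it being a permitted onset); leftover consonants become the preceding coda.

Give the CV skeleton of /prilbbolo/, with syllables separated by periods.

The vowels are i, o, o — 3 nuclei, so 3 syllables.
σ1/σ2 boundary: cluster /lbb/ — the longest permitted-onset suffix is /b/; onset = /b/, preceding coda = /lb/.
σ2/σ3 boundary: /l/ is a single consonant, so it becomes the next onset.
So the parse is prilb.bo.lo.
Mapping each syllable to C/V: /prilb/ → CCVCC, /bo/ → CV, /lo/ → CV.

CCVCC.CV.CV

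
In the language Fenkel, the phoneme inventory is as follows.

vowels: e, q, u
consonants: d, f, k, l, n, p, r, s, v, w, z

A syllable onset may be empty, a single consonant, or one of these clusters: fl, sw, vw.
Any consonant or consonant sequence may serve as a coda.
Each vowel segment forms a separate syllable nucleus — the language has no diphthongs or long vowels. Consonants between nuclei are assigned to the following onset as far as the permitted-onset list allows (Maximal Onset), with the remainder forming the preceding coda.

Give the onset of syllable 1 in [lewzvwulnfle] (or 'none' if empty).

The vowels are e, u, e — 3 nuclei, so 3 syllables.
V1 /e/ – V2 /u/: /wzvw/ — longest licit onset from the right is /vw/, leaving /wz/ as coda.
V2 /u/ – V3 /e/: /lnfl/; trying suffixes from longest down, /fl/ is the first permitted one, so coda /ln/ | onset /fl/.
So the parse is lewz.vwuln.fle.
Syllable 1 is /lewz/: onset /l/, nucleus /e/, coda /wz/.

l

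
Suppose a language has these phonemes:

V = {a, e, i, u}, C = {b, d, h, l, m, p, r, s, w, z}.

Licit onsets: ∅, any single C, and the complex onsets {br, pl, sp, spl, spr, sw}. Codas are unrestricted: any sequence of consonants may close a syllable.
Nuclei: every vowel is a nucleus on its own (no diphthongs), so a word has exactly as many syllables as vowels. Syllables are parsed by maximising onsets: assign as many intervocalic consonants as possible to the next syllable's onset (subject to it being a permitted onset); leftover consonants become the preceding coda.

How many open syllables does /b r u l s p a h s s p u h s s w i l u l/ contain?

1

Nuclei (vowels): u, a, u, i, u → 5 syllables.
V1 /u/ – V2 /a/: /lsp/ splits as /l/ + /sp/ (/sp/ is the longest suffix that is a licit onset).
V2 /a/ – V3 /u/: /hssp/ — longest licit onset from the right is /sp/, leaving /hs/ as coda.
V3 /u/ – V4 /i/: /hssw/ — longest licit onset from the right is /sw/, leaving /hs/ as coda.
V4 /i/ – V5 /u/: just /l/ — single C goes to the following onset.
So the parse is brul.spahs.spuhs.swi.lul.
Classifying each syllable: /brul/ (closed), /spahs/ (closed), /spuhs/ (closed), /swi/ (open), /lul/ (closed).
Open syllables: 1.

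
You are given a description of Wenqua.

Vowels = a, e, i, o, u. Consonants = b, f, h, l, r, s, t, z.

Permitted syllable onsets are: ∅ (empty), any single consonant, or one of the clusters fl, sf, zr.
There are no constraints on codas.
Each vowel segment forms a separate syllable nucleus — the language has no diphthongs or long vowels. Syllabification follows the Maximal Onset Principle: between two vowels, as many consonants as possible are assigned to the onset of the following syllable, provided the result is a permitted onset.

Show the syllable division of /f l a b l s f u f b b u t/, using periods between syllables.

flabl.sfufb.but

Nuclei (vowels): a, u, u → 3 syllables.
/a…u/ gap (V1→V2): /blsf/ — longest licit onset from the right is /sf/, leaving /bl/ as coda.
/u…u/ gap (V2→V3): /fbb/ splits as /fb/ + /b/ (/b/ is the longest suffix that is a licit onset).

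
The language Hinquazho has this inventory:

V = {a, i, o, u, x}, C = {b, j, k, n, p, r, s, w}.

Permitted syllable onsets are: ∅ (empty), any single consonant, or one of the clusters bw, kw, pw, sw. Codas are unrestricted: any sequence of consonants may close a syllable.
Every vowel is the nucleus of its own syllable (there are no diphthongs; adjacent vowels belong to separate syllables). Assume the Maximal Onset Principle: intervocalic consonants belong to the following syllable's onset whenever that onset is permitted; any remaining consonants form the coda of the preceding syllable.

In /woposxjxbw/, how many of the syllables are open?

3

Nuclei (vowels): o, o, x, x → 4 syllables.
σ1/σ2 boundary: just /p/ — single C goes to the following onset.
σ2/σ3 boundary: /s/ is a single consonant, so it becomes the next onset.
σ3/σ4 boundary: /j/ is a single consonant, so it becomes the next onset.
Putting it together: wo.po.sx.jxbw.
Classifying each syllable: /wo/ (open), /po/ (open), /sx/ (open), /jxbw/ (closed).
Open syllables: 3.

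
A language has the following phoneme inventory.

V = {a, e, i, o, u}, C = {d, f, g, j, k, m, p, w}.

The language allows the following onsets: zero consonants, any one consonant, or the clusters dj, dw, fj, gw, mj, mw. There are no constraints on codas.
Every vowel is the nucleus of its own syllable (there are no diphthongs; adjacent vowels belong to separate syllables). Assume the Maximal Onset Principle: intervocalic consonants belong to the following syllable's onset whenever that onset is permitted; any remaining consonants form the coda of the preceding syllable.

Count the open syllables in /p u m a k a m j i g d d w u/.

4

The vowels are u, a, a, i, u — 5 nuclei, so 5 syllables.
Between /u/ (V1) and /a/ (V2): just /m/ — single C goes to the following onset.
Between /a/ (V2) and /a/ (V3): /k/ is a single consonant, so it becomes the next onset.
Between /a/ (V3) and /i/ (V4): /mj/ — entire cluster is a permitted onset → onset /mj/, coda ∅.
Between /i/ (V4) and /u/ (V5): /gddw/; trying suffixes from longest down, /dw/ is the first permitted one, so coda /gd/ | onset /dw/.
So the parse is pu.ma.ka.mjigd.dwu.
Classifying each syllable: /pu/ (open), /ma/ (open), /ka/ (open), /mjigd/ (closed), /dwu/ (open).
Open syllables: 4.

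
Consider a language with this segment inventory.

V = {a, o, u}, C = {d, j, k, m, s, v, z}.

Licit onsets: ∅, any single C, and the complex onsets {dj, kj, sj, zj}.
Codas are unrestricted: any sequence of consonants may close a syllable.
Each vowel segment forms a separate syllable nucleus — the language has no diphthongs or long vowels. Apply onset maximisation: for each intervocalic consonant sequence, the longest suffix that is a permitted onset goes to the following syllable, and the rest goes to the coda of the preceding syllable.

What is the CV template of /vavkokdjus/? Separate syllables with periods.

Vowels present: a, o, u; each is a nucleus, giving 3 syllables.
σ1/σ2 boundary: /vk/; trying suffixes from longest down, /k/ is the first permitted one, so coda /v/ | onset /k/.
σ2/σ3 boundary: cluster /kdj/ — the longest permitted-onset suffix is /dj/; onset = /dj/, preceding coda = /k/.
Syllabification: vav.kok.djus.
Mapping each syllable to C/V: /vav/ → CVC, /kok/ → CVC, /djus/ → CCVC.

CVC.CVC.CCVC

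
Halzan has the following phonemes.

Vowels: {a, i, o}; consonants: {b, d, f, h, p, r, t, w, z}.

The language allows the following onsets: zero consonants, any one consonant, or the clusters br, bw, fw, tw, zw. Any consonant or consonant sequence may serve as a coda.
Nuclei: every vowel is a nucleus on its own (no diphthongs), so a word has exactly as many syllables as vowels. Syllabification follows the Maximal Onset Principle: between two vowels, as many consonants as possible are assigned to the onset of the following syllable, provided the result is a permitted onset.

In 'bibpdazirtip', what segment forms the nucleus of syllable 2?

a

Nuclei (vowels): i, a, i, i → 4 syllables.
The second nucleus (vowel 2 from the left) is /a/.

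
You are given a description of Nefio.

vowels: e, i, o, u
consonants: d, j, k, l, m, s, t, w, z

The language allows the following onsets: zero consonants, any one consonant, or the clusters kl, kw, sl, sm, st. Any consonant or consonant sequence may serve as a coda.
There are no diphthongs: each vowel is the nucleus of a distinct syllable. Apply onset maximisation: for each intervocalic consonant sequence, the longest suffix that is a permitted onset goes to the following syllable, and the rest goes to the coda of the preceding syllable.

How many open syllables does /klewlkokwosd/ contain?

1

Vowels present: e, o, o; each is a nucleus, giving 3 syllables.
/e…o/ gap (V1→V2): /wlk/; trying suffixes from longest down, /k/ is the first permitted one, so coda /wl/ | onset /k/.
/o…o/ gap (V2→V3): /kw/ is a licit onset in full, so it all attaches to the next syllable.
Result: klewl.ko.kwosd.
Classifying each syllable: /klewl/ (closed), /ko/ (open), /kwosd/ (closed).
Open syllables: 1.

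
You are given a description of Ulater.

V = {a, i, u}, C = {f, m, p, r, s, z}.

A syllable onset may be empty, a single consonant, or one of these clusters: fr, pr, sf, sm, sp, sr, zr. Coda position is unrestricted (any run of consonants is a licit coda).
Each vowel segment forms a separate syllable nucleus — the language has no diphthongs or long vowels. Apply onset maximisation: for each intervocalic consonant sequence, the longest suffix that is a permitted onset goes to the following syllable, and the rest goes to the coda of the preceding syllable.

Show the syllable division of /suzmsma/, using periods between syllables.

suzm.sma

Vowels present: u, a; each is a nucleus, giving 2 syllables.
Between /u/ (V1) and /a/ (V2): /zmsm/; trying suffixes from longest down, /sm/ is the first permitted one, so coda /zm/ | onset /sm/.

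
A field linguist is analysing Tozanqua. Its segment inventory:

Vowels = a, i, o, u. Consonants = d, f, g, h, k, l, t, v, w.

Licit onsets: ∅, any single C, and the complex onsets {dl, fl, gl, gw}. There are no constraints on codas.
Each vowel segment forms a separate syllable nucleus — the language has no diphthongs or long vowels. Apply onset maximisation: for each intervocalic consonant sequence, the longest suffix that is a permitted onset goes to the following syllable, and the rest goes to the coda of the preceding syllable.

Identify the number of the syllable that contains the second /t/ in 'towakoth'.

The vowels are o, a, o — 3 nuclei, so 3 syllables.
Between /o/ (V1) and /a/ (V2): /w/ → onset of the next syllable (single consonants are always licit onsets).
Between /a/ (V2) and /o/ (V3): /k/ is a single consonant, so it becomes the next onset.
So the parse is to.wa.koth.
The second /t/ is in the coda of syllable 3 (/koth/).

3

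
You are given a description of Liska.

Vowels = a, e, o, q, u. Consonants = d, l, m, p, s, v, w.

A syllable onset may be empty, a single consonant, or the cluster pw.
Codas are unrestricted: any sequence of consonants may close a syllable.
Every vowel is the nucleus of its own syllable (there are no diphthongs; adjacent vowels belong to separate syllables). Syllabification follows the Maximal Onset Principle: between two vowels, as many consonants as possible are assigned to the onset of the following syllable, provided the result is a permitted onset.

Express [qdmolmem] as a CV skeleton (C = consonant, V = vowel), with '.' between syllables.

Vowels present: q, o, e; each is a nucleus, giving 3 syllables.
V1 /q/ – V2 /o/: cluster /dm/ — the longest permitted-onset suffix is /m/; onset = /m/, preceding coda = /d/.
V2 /o/ – V3 /e/: cluster /lm/ — the longest permitted-onset suffix is /m/; onset = /m/, preceding coda = /l/.
Syllabification: qd.mol.mem.
Mapping each syllable to C/V: /qd/ → VC, /mol/ → CVC, /mem/ → CVC.

VC.CVC.CVC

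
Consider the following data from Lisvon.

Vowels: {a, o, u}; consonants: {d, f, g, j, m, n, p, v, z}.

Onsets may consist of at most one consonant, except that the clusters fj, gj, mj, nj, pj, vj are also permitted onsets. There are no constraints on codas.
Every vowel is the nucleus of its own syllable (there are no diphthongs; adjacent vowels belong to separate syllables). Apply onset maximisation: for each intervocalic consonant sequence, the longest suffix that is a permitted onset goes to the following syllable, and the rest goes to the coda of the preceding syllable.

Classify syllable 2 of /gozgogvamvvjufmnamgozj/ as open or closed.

Vowels present: o, o, a, u, a, o; each is a nucleus, giving 6 syllables.
V1 /o/ – V2 /o/: /zg/ — longest licit onset from the right is /g/, leaving /z/ as coda.
V2 /o/ – V3 /a/: /gv/; trying suffixes from longest down, /v/ is the first permitted one, so coda /g/ | onset /v/.
V3 /a/ – V4 /u/: /mvvj/ — longest licit onset from the right is /vj/, leaving /mv/ as coda.
V4 /u/ – V5 /a/: /fmn/ — longest licit onset from the right is /n/, leaving /fm/ as coda.
V5 /a/ – V6 /o/: cluster /mg/ — the longest permitted-onset suffix is /g/; onset = /g/, preceding coda = /m/.
Syllabification: goz.gog.vamv.vjufm.nam.gozj.
Syllable 2 is /gog/ with coda /g/, so it is closed.

closed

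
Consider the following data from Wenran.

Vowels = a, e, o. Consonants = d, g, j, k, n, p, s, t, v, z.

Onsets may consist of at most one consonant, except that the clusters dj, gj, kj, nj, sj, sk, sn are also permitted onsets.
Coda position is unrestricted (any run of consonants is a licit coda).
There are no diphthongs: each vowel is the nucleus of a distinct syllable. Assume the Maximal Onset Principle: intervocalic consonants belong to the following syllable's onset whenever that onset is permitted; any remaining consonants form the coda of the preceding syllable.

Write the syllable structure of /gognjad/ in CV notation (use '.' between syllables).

The vowels are o, a — 2 nuclei, so 2 syllables.
σ1/σ2 boundary: /gnj/ — longest licit onset from the right is /nj/, leaving /g/ as coda.
Syllabification: gog.njad.
Mapping each syllable to C/V: /gog/ → CVC, /njad/ → CCVC.

CVC.CCVC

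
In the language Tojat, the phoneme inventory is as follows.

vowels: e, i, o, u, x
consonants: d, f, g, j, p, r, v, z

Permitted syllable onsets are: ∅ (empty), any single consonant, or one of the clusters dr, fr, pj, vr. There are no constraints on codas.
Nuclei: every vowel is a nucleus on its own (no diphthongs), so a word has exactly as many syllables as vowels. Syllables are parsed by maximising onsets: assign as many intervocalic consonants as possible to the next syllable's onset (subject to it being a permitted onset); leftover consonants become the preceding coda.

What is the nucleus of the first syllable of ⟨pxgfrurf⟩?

The vowels are x, u — 2 nuclei, so 2 syllables.
The first nucleus (vowel 1 from the left) is /x/.

x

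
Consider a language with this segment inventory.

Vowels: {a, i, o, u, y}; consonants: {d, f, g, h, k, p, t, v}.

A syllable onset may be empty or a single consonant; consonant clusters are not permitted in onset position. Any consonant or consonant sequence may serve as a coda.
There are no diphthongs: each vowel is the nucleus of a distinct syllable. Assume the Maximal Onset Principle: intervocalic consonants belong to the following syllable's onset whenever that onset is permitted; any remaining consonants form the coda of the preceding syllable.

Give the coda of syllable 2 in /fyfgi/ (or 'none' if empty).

Vowels present: y, i; each is a nucleus, giving 2 syllables.
σ1/σ2 boundary: cluster /fg/ — the longest permitted-onset suffix is /g/; onset = /g/, preceding coda = /f/.
Result: fyf.gi.
Syllable 2 is /gi/: onset /g/, nucleus /i/, coda ∅.

none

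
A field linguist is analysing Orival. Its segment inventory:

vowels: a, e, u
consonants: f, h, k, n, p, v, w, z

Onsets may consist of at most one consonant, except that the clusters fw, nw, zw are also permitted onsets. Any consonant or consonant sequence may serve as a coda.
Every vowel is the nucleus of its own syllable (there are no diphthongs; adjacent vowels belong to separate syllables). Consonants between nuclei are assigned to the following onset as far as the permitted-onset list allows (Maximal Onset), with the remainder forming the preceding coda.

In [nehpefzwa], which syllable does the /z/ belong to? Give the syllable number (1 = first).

3

The vowels are e, e, a — 3 nuclei, so 3 syllables.
/e…e/ gap (V1→V2): /hp/ splits as /h/ + /p/ (/p/ is the longest suffix that is a licit onset).
/e…a/ gap (V2→V3): /fzw/ — longest licit onset from the right is /zw/, leaving /f/ as coda.
So the parse is neh.pef.zwa.
The /z/ is in the onset of syllable 3 (/zwa/).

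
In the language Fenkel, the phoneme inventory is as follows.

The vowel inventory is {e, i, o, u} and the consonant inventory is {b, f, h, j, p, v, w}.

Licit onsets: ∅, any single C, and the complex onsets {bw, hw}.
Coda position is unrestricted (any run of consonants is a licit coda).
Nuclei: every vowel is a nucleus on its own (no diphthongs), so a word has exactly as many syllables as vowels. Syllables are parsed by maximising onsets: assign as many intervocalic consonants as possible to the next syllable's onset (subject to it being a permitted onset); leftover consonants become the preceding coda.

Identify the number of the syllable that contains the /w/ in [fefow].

The vowels are e, o — 2 nuclei, so 2 syllables.
V1 /e/ – V2 /o/: just /f/ — single C goes to the following onset.
So the parse is fe.fow.
The /w/ is in the coda of syllable 2 (/fow/).

2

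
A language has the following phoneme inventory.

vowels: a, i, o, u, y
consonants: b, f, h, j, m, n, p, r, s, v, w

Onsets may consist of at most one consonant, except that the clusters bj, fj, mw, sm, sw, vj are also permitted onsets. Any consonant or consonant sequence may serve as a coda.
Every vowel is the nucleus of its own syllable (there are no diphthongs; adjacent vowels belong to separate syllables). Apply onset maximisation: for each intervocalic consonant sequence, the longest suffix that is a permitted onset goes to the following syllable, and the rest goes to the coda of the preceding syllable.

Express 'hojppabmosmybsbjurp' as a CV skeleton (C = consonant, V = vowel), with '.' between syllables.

CVCC.CVC.CV.CCVCC.CCVCC

Nuclei (vowels): o, a, o, y, u → 5 syllables.
Between /o/ (V1) and /a/ (V2): /jpp/ — longest licit onset from the right is /p/, leaving /jp/ as coda.
Between /a/ (V2) and /o/ (V3): /bm/; trying suffixes from longest down, /m/ is the first permitted one, so coda /b/ | onset /m/.
Between /o/ (V3) and /y/ (V4): /sm/ — entire cluster is a permitted onset → onset /sm/, coda ∅.
Between /y/ (V4) and /u/ (V5): cluster /bsbj/ — the longest permitted-onset suffix is /bj/; onset = /bj/, preceding coda = /bs/.
Putting it together: hojp.pab.mo.smybs.bjurp.
Mapping each syllable to C/V: /hojp/ → CVCC, /pab/ → CVC, /mo/ → CV, /smybs/ → CCVCC, /bjurp/ → CCVCC.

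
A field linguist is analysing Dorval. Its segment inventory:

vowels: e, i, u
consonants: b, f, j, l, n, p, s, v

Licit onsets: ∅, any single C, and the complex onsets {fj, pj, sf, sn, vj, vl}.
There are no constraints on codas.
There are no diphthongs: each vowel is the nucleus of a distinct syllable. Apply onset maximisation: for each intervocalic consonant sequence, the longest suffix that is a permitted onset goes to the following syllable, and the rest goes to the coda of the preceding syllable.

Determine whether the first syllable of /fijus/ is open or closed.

open

Nuclei (vowels): i, u → 2 syllables.
V1 /i/ – V2 /u/: /j/ is a single consonant, so it becomes the next onset.
Result: fi.jus.
Syllable 1 is /fi/; it ends in its nucleus with no coda, so it is open.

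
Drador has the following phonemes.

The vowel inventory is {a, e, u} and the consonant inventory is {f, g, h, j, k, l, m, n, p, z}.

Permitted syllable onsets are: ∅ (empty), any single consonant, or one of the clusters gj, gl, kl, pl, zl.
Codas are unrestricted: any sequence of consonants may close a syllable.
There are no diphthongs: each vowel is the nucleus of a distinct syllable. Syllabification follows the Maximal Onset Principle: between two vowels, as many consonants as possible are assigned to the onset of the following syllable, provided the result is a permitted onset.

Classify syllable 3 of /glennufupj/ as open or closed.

closed

Nuclei (vowels): e, u, u → 3 syllables.
Between /e/ (V1) and /u/ (V2): cluster /nn/ — the longest permitted-onset suffix is /n/; onset = /n/, preceding coda = /n/.
Between /u/ (V2) and /u/ (V3): /f/ is a single consonant, so it becomes the next onset.
Syllabification: glen.nu.fupj.
Syllable 3 is /fupj/ with coda /pj/, so it is closed.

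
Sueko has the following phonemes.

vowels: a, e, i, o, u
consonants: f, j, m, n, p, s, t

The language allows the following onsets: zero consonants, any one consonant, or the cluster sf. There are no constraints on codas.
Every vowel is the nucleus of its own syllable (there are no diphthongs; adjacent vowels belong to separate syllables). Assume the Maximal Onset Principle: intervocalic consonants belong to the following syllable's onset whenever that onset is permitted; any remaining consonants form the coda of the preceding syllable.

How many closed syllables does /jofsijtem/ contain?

3

Nuclei (vowels): o, i, e → 3 syllables.
V1 /o/ – V2 /i/: /fs/ splits as /f/ + /s/ (/s/ is the longest suffix that is a licit onset).
V2 /i/ – V3 /e/: /jt/ — longest licit onset from the right is /t/, leaving /j/ as coda.
Syllabification: jof.sij.tem.
Classifying each syllable: /jof/ (closed), /sij/ (closed), /tem/ (closed).
Closed syllables: 3.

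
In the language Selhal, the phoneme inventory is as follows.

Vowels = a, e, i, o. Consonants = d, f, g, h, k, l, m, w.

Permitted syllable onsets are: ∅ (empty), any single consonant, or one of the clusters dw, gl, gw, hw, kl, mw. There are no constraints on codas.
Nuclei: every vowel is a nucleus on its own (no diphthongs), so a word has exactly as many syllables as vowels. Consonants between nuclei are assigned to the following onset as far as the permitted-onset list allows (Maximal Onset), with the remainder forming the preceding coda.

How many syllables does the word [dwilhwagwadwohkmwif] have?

5

The vowels are i, a, a, o, i — 5 nuclei, so 5 syllables.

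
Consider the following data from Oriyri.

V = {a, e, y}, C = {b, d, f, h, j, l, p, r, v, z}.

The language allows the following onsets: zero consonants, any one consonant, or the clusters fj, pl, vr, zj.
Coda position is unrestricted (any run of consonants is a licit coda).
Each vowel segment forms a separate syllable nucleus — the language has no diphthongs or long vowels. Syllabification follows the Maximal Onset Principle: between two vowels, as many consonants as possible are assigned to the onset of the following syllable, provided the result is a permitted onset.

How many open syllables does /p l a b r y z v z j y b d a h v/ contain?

0

Nuclei (vowels): a, y, y, a → 4 syllables.
Between /a/ (V1) and /y/ (V2): /br/ — longest licit onset from the right is /r/, leaving /b/ as coda.
Between /y/ (V2) and /y/ (V3): cluster /zvzj/ — the longest permitted-onset suffix is /zj/; onset = /zj/, preceding coda = /zv/.
Between /y/ (V3) and /a/ (V4): cluster /bd/ — the longest permitted-onset suffix is /d/; onset = /d/, preceding coda = /b/.
Putting it together: plab.ryzv.zjyb.dahv.
Classifying each syllable: /plab/ (closed), /ryzv/ (closed), /zjyb/ (closed), /dahv/ (closed).
Open syllables: 0.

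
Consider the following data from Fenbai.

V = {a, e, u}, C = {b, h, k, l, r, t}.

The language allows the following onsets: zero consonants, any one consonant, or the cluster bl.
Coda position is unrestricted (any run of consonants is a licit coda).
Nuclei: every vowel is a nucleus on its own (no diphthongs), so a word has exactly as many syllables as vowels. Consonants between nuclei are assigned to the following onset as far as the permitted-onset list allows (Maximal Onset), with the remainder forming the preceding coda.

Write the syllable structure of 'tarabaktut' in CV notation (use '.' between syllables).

CV.CV.CVC.CVC

Vowels present: a, a, a, u; each is a nucleus, giving 4 syllables.
V1 /a/ – V2 /a/: /r/ is a single consonant, so it becomes the next onset.
V2 /a/ – V3 /a/: /b/ → onset of the next syllable (single consonants are always licit onsets).
V3 /a/ – V4 /u/: /kt/; trying suffixes from longest down, /t/ is the first permitted one, so coda /k/ | onset /t/.
Syllabification: ta.ra.bak.tut.
Mapping each syllable to C/V: /ta/ → CV, /ra/ → CV, /bak/ → CVC, /tut/ → CVC.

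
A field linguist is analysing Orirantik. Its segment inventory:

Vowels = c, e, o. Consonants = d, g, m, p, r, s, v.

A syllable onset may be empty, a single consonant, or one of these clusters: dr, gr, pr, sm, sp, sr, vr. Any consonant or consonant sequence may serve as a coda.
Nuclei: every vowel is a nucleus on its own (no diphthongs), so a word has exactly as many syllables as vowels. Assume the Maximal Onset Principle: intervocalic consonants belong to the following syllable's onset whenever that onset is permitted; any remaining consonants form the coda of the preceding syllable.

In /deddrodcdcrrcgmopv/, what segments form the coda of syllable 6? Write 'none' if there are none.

The vowels are e, o, c, c, c, o — 6 nuclei, so 6 syllables.
Between /e/ (V1) and /o/ (V2): /ddr/; trying suffixes from longest down, /dr/ is the first permitted one, so coda /d/ | onset /dr/.
Between /o/ (V2) and /c/ (V3): /d/ → onset of the next syllable (single consonants are always licit onsets).
Between /c/ (V3) and /c/ (V4): just /d/ — single C goes to the following onset.
Between /c/ (V4) and /c/ (V5): /rr/ splits as /r/ + /r/ (/r/ is the longest suffix that is a licit onset).
Between /c/ (V5) and /o/ (V6): /gm/; trying suffixes from longest down, /m/ is the first permitted one, so coda /g/ | onset /m/.
So the parse is ded.dro.dc.dcr.rcg.mopv.
Syllable 6 is /mopv/: onset /m/, nucleus /o/, coda /pv/.

pv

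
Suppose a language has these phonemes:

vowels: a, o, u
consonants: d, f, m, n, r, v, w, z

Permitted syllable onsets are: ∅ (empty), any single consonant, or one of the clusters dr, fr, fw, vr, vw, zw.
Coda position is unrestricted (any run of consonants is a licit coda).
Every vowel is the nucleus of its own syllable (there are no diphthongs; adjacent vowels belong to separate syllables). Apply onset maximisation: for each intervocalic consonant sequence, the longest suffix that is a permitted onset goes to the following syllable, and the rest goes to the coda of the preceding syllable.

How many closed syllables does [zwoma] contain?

Nuclei (vowels): o, a → 2 syllables.
σ1/σ2 boundary: just /m/ — single C goes to the following onset.
Result: zwo.ma.
Classifying each syllable: /zwo/ (open), /ma/ (open).
Closed syllables: 0.

0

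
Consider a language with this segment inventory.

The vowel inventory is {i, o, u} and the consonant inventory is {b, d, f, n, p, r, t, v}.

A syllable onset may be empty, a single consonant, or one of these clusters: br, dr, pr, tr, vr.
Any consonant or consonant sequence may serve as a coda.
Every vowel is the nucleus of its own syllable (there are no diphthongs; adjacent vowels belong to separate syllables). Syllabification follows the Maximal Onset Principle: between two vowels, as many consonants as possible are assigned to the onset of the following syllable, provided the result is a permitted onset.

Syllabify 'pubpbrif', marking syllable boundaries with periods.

pubp.brif

The vowels are u, i — 2 nuclei, so 2 syllables.
Between /u/ (V1) and /i/ (V2): /bpbr/ — longest licit onset from the right is /br/, leaving /bp/ as coda.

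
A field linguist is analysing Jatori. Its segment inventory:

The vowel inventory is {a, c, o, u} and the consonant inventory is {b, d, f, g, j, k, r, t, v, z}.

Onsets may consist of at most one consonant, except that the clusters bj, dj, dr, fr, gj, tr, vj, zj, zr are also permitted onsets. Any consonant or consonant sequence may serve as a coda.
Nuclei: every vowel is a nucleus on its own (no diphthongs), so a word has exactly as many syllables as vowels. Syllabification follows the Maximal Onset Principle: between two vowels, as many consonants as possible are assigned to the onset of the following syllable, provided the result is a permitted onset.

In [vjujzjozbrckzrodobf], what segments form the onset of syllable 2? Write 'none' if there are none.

zj

The vowels are u, o, c, o, o — 5 nuclei, so 5 syllables.
V1 /u/ – V2 /o/: /jzj/ splits as /j/ + /zj/ (/zj/ is the longest suffix that is a licit onset).
V2 /o/ – V3 /c/: cluster /zbr/ — the longest permitted-onset suffix is /r/; onset = /r/, preceding coda = /zb/.
V3 /c/ – V4 /o/: /kzr/ — longest licit onset from the right is /zr/, leaving /k/ as coda.
V4 /o/ – V5 /o/: /d/ is a single consonant, so it becomes the next onset.
Syllabification: vjuj.zjozb.rck.zro.dobf.
Syllable 2 is /zjozb/: onset /zj/, nucleus /o/, coda /zb/.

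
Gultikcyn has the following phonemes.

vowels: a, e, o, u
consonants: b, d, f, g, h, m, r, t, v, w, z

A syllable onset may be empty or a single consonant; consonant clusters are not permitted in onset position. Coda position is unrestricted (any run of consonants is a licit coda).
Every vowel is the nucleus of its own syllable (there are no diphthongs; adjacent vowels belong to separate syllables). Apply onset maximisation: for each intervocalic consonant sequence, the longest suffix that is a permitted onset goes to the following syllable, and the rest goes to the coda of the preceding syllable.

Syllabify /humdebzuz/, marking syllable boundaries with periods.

hum.deb.zuz

Nuclei (vowels): u, e, u → 3 syllables.
Between /u/ (V1) and /e/ (V2): /md/ — longest licit onset from the right is /d/, leaving /m/ as coda.
Between /e/ (V2) and /u/ (V3): /bz/; trying suffixes from longest down, /z/ is the first permitted one, so coda /b/ | onset /z/.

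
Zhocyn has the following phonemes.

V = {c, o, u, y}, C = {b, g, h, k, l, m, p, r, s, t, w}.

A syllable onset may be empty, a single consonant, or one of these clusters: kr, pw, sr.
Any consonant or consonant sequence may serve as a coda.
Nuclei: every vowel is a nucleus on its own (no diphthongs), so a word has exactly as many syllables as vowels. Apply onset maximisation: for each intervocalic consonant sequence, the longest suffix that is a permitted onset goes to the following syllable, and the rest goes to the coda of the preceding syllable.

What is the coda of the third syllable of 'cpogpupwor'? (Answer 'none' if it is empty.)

none

Vowels present: c, o, u, o; each is a nucleus, giving 4 syllables.
V1 /c/ – V2 /o/: /p/ is a single consonant, so it becomes the next onset.
V2 /o/ – V3 /u/: /gp/ — longest licit onset from the right is /p/, leaving /g/ as coda.
V3 /u/ – V4 /o/: /pw/ — entire cluster is a permitted onset → onset /pw/, coda ∅.
Putting it together: c.pog.pu.pwor.
Syllable 3 is /pu/: onset /p/, nucleus /u/, coda ∅.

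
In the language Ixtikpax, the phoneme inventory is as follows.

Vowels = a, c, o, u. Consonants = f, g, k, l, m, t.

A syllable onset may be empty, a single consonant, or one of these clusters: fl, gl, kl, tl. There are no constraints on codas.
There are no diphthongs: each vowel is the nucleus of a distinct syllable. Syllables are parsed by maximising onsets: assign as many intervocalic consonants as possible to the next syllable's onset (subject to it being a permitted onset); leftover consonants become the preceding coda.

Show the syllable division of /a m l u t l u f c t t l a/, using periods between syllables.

am.lu.tlu.fct.tla

Vowels present: a, u, u, c, a; each is a nucleus, giving 5 syllables.
σ1/σ2 boundary: /ml/ splits as /m/ + /l/ (/l/ is the longest suffix that is a licit onset).
σ2/σ3 boundary: /tl/ — entire cluster is a permitted onset → onset /tl/, coda ∅.
σ3/σ4 boundary: /f/ → onset of the next syllable (single consonants are always licit onsets).
σ4/σ5 boundary: /ttl/ — longest licit onset from the right is /tl/, leaving /t/ as coda.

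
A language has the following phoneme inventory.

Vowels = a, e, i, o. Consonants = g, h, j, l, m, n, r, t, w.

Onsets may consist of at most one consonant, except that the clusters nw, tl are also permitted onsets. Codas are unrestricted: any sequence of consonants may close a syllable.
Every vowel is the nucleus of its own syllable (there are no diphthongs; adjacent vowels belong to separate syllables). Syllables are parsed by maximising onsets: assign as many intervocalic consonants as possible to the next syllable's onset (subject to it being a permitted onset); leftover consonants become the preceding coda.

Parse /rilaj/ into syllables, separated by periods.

ri.laj

Nuclei (vowels): i, a → 2 syllables.
V1 /i/ – V2 /a/: just /l/ — single C goes to the following onset.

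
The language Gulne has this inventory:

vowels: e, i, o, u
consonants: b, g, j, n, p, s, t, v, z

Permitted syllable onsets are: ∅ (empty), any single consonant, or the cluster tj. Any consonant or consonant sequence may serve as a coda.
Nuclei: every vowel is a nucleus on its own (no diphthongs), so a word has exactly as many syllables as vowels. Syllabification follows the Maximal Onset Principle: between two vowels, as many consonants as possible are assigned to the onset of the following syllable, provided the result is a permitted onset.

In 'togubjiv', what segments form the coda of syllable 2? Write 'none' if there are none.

The vowels are o, u, i — 3 nuclei, so 3 syllables.
V1 /o/ – V2 /u/: /g/ → onset of the next syllable (single consonants are always licit onsets).
V2 /u/ – V3 /i/: /bj/ — longest licit onset from the right is /j/, leaving /b/ as coda.
Putting it together: to.gub.jiv.
Syllable 2 is /gub/: onset /g/, nucleus /u/, coda /b/.

b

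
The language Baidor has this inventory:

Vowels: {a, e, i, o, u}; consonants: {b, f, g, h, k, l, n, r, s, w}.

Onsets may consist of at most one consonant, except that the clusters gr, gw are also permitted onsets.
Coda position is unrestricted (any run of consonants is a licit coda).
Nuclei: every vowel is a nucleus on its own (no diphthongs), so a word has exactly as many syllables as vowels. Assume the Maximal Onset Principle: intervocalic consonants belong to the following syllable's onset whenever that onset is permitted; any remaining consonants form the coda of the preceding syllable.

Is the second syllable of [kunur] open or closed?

Nuclei (vowels): u, u → 2 syllables.
V1 /u/ – V2 /u/: /n/ is a single consonant, so it becomes the next onset.
Putting it together: ku.nur.
Syllable 2 is /nur/ with coda /r/, so it is closed.

closed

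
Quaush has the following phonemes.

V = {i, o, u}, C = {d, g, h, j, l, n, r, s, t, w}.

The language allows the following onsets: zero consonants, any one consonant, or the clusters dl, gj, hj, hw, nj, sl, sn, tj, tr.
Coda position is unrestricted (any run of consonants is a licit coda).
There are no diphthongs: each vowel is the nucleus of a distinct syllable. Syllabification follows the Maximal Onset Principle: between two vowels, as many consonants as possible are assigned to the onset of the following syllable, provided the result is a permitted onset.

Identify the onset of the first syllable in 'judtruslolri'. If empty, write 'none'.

Vowels present: u, u, o, i; each is a nucleus, giving 4 syllables.
σ1/σ2 boundary: /dtr/; trying suffixes from longest down, /tr/ is the first permitted one, so coda /d/ | onset /tr/.
σ2/σ3 boundary: cluster /sl/ — /sl/ is itself a permitted onset, so the whole cluster goes right; preceding coda = ∅.
σ3/σ4 boundary: /lr/ splits as /l/ + /r/ (/r/ is the longest suffix that is a licit onset).
Result: jud.tru.slol.ri.
Syllable 1 is /jud/: onset /j/, nucleus /u/, coda /d/.

j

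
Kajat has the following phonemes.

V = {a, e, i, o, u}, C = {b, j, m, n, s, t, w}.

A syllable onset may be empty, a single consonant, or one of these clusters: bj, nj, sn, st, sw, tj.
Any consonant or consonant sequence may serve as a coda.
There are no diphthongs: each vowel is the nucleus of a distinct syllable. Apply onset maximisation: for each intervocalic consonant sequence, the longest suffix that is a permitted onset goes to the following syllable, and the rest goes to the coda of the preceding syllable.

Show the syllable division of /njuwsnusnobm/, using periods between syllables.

njuw.snu.snobm

The vowels are u, u, o — 3 nuclei, so 3 syllables.
σ1/σ2 boundary: /wsn/; trying suffixes from longest down, /sn/ is the first permitted one, so coda /w/ | onset /sn/.
σ2/σ3 boundary: cluster /sn/ — /sn/ is itself a permitted onset, so the whole cluster goes right; preceding coda = ∅.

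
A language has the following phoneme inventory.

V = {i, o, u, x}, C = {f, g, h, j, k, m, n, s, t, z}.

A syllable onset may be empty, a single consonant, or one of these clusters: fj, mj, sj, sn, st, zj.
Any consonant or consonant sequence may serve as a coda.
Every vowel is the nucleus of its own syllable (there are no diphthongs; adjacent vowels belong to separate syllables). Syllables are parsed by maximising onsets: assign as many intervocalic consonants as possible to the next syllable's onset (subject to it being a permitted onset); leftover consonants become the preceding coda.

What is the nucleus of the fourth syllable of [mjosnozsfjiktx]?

x

Nuclei (vowels): o, o, i, x → 4 syllables.
The fourth nucleus (vowel 4 from the left) is /x/.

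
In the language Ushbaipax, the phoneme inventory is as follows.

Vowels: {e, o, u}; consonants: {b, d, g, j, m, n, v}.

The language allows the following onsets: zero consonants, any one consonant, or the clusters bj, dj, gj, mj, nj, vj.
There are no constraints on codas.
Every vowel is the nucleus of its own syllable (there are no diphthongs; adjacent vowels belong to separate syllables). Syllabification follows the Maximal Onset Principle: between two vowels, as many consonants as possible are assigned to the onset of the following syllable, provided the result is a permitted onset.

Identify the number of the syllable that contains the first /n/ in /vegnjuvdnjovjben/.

Nuclei (vowels): e, u, o, e → 4 syllables.
Between /e/ (V1) and /u/ (V2): /gnj/; trying suffixes from longest down, /nj/ is the first permitted one, so coda /g/ | onset /nj/.
Between /u/ (V2) and /o/ (V3): /vdnj/; trying suffixes from longest down, /nj/ is the first permitted one, so coda /vd/ | onset /nj/.
Between /o/ (V3) and /e/ (V4): /vjb/ splits as /vj/ + /b/ (/b/ is the longest suffix that is a licit onset).
Putting it together: veg.njuvd.njovj.ben.
The first /n/ is in the onset of syllable 2 (/njuvd/).

2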